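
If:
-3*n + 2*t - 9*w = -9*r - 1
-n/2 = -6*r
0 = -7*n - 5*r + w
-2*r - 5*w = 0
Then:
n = 0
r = 0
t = -1/2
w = 0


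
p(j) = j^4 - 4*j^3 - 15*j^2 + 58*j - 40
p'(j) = 4*j^3 - 12*j^2 - 30*j + 58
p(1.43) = 4.75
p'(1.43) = 2.26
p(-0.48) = -70.80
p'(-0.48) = 69.19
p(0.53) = -13.99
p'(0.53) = 39.32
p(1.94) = 1.03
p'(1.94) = -16.16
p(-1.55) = -145.27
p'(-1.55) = 60.77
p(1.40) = 4.67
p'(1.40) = 3.46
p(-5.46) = 735.96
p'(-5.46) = -787.02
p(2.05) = -0.94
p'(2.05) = -19.47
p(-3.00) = -160.00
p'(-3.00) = -68.00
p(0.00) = -40.00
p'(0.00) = 58.00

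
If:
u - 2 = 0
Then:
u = 2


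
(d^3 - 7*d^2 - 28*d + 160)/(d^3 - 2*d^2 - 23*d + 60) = (d - 8)/(d - 3)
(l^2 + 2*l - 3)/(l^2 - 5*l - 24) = (l - 1)/(l - 8)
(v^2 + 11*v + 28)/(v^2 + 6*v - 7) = (v + 4)/(v - 1)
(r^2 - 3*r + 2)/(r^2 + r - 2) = (r - 2)/(r + 2)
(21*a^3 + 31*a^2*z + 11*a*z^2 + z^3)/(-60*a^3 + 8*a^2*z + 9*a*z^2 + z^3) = (21*a^3 + 31*a^2*z + 11*a*z^2 + z^3)/(-60*a^3 + 8*a^2*z + 9*a*z^2 + z^3)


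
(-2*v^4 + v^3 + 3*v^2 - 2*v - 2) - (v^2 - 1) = -2*v^4 + v^3 + 2*v^2 - 2*v - 1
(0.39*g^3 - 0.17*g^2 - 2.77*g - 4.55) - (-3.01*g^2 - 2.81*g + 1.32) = 0.39*g^3 + 2.84*g^2 + 0.04*g - 5.87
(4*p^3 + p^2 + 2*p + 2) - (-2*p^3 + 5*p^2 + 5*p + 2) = 6*p^3 - 4*p^2 - 3*p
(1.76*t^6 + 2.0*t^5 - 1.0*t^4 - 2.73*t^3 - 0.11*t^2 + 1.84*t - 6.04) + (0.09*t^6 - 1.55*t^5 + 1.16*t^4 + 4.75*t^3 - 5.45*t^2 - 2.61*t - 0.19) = 1.85*t^6 + 0.45*t^5 + 0.16*t^4 + 2.02*t^3 - 5.56*t^2 - 0.77*t - 6.23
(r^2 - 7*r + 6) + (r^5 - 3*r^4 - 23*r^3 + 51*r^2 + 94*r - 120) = r^5 - 3*r^4 - 23*r^3 + 52*r^2 + 87*r - 114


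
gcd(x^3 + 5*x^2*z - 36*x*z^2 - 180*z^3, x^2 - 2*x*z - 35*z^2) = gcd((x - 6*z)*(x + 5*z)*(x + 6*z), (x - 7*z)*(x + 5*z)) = x + 5*z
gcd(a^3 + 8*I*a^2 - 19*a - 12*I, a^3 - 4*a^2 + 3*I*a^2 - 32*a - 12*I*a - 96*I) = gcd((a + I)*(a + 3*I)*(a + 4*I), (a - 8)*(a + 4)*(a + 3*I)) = a + 3*I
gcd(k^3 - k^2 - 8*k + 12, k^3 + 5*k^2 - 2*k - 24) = k^2 + k - 6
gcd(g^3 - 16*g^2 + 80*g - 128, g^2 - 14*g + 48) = g - 8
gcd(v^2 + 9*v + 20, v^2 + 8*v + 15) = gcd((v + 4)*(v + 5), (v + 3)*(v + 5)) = v + 5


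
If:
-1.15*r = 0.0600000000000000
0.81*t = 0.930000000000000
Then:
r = -0.05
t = 1.15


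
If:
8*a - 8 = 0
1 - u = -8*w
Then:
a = 1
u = 8*w + 1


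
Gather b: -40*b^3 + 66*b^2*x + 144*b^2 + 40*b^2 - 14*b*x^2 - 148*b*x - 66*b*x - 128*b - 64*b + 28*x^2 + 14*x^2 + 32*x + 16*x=-40*b^3 + b^2*(66*x + 184) + b*(-14*x^2 - 214*x - 192) + 42*x^2 + 48*x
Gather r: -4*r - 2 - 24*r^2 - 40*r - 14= -24*r^2 - 44*r - 16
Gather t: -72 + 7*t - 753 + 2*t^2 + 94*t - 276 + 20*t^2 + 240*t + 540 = 22*t^2 + 341*t - 561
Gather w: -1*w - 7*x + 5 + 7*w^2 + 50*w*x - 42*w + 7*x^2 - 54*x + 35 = 7*w^2 + w*(50*x - 43) + 7*x^2 - 61*x + 40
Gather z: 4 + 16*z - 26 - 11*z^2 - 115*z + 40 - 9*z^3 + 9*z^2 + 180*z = -9*z^3 - 2*z^2 + 81*z + 18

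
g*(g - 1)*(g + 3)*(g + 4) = g^4 + 6*g^3 + 5*g^2 - 12*g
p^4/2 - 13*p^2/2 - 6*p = p*(p/2 + 1/2)*(p - 4)*(p + 3)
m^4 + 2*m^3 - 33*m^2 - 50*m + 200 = (m - 5)*(m - 2)*(m + 4)*(m + 5)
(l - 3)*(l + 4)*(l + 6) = l^3 + 7*l^2 - 6*l - 72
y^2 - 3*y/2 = y*(y - 3/2)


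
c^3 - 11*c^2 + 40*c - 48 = (c - 4)^2*(c - 3)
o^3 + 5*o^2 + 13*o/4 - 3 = (o - 1/2)*(o + 3/2)*(o + 4)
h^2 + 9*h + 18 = (h + 3)*(h + 6)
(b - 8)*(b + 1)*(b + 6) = b^3 - b^2 - 50*b - 48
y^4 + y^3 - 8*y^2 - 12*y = y*(y - 3)*(y + 2)^2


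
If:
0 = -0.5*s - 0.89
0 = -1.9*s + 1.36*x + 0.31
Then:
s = -1.78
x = -2.71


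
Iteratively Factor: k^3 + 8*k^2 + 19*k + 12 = (k + 4)*(k^2 + 4*k + 3) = (k + 3)*(k + 4)*(k + 1)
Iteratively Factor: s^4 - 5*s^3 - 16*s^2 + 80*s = (s + 4)*(s^3 - 9*s^2 + 20*s) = (s - 4)*(s + 4)*(s^2 - 5*s) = s*(s - 4)*(s + 4)*(s - 5)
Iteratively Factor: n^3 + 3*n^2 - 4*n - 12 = (n + 3)*(n^2 - 4) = (n + 2)*(n + 3)*(n - 2)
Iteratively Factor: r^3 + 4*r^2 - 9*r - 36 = (r + 3)*(r^2 + r - 12) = (r - 3)*(r + 3)*(r + 4)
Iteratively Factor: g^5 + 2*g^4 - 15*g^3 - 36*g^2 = (g + 3)*(g^4 - g^3 - 12*g^2) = (g + 3)^2*(g^3 - 4*g^2) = g*(g + 3)^2*(g^2 - 4*g) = g*(g - 4)*(g + 3)^2*(g)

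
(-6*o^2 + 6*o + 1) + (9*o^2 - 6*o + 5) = 3*o^2 + 6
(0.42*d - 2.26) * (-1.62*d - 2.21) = -0.6804*d^2 + 2.733*d + 4.9946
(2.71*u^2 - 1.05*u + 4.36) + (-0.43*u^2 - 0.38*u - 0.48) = 2.28*u^2 - 1.43*u + 3.88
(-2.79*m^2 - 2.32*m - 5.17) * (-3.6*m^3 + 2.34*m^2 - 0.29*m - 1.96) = 10.044*m^5 + 1.8234*m^4 + 13.9923*m^3 - 5.9566*m^2 + 6.0465*m + 10.1332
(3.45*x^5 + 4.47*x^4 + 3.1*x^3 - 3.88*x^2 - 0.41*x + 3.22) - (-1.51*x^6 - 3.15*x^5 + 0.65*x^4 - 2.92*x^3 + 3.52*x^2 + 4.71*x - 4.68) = 1.51*x^6 + 6.6*x^5 + 3.82*x^4 + 6.02*x^3 - 7.4*x^2 - 5.12*x + 7.9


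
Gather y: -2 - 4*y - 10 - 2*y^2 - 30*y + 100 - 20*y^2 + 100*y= -22*y^2 + 66*y + 88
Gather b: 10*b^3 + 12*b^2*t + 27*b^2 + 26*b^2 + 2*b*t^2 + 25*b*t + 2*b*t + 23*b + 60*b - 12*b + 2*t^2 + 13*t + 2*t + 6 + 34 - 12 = 10*b^3 + b^2*(12*t + 53) + b*(2*t^2 + 27*t + 71) + 2*t^2 + 15*t + 28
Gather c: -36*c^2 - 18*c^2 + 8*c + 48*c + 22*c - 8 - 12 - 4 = -54*c^2 + 78*c - 24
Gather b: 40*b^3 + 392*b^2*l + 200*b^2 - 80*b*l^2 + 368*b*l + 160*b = 40*b^3 + b^2*(392*l + 200) + b*(-80*l^2 + 368*l + 160)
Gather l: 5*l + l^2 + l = l^2 + 6*l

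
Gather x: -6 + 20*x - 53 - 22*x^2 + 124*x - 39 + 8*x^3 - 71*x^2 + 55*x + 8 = 8*x^3 - 93*x^2 + 199*x - 90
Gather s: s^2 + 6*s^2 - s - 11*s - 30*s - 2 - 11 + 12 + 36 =7*s^2 - 42*s + 35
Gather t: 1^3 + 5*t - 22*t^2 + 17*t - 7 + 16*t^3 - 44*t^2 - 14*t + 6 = 16*t^3 - 66*t^2 + 8*t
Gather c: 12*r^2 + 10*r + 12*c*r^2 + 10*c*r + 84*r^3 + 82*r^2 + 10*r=c*(12*r^2 + 10*r) + 84*r^3 + 94*r^2 + 20*r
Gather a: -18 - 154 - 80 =-252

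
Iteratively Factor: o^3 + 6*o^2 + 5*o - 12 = (o + 4)*(o^2 + 2*o - 3) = (o + 3)*(o + 4)*(o - 1)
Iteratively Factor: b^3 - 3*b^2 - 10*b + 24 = (b - 4)*(b^2 + b - 6) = (b - 4)*(b + 3)*(b - 2)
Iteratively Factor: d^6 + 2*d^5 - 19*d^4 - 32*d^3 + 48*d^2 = (d - 1)*(d^5 + 3*d^4 - 16*d^3 - 48*d^2) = (d - 1)*(d + 3)*(d^4 - 16*d^2) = d*(d - 1)*(d + 3)*(d^3 - 16*d) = d*(d - 1)*(d + 3)*(d + 4)*(d^2 - 4*d) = d*(d - 4)*(d - 1)*(d + 3)*(d + 4)*(d)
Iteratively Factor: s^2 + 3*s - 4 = (s - 1)*(s + 4)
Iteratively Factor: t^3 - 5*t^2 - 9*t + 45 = (t - 5)*(t^2 - 9) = (t - 5)*(t - 3)*(t + 3)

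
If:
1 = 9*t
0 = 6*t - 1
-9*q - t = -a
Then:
No Solution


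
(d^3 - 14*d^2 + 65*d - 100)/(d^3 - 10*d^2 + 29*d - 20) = (d - 5)/(d - 1)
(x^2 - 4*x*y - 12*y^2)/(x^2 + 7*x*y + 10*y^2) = (x - 6*y)/(x + 5*y)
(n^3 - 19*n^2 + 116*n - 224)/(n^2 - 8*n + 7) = (n^2 - 12*n + 32)/(n - 1)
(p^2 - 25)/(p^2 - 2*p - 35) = (p - 5)/(p - 7)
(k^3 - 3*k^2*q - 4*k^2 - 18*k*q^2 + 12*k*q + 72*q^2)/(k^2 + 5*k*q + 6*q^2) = (k^2 - 6*k*q - 4*k + 24*q)/(k + 2*q)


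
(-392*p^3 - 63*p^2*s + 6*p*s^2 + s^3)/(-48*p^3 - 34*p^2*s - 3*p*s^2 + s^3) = (49*p^2 + 14*p*s + s^2)/(6*p^2 + 5*p*s + s^2)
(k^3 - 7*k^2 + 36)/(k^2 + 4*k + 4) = (k^2 - 9*k + 18)/(k + 2)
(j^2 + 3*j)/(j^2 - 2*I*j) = (j + 3)/(j - 2*I)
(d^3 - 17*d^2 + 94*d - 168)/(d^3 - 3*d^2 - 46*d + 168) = (d - 7)/(d + 7)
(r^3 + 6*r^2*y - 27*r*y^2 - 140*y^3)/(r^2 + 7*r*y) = r - y - 20*y^2/r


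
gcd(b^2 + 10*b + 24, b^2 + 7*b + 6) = b + 6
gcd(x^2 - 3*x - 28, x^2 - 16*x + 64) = 1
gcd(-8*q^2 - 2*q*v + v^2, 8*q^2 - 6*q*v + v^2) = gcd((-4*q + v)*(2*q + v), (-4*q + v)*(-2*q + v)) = 4*q - v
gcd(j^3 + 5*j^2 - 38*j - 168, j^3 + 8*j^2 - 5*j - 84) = j^2 + 11*j + 28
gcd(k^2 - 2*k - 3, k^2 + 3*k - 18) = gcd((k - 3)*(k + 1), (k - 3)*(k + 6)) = k - 3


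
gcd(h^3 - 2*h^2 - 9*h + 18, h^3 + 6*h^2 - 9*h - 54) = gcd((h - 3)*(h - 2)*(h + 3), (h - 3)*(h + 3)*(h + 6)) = h^2 - 9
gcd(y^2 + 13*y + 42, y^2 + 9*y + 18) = y + 6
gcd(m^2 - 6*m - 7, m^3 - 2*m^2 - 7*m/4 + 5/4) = m + 1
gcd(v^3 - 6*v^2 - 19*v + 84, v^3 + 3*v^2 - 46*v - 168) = v^2 - 3*v - 28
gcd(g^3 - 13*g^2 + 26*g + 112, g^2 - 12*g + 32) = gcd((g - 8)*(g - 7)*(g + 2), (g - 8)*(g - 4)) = g - 8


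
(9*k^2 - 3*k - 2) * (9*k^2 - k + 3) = 81*k^4 - 36*k^3 + 12*k^2 - 7*k - 6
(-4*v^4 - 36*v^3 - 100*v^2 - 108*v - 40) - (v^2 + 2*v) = -4*v^4 - 36*v^3 - 101*v^2 - 110*v - 40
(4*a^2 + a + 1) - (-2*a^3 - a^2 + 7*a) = 2*a^3 + 5*a^2 - 6*a + 1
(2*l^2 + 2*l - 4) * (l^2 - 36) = 2*l^4 + 2*l^3 - 76*l^2 - 72*l + 144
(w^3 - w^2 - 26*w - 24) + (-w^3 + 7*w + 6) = -w^2 - 19*w - 18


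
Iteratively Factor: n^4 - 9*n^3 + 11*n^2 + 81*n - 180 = (n - 4)*(n^3 - 5*n^2 - 9*n + 45) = (n - 4)*(n - 3)*(n^2 - 2*n - 15) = (n - 5)*(n - 4)*(n - 3)*(n + 3)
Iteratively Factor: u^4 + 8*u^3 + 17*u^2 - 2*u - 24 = (u - 1)*(u^3 + 9*u^2 + 26*u + 24) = (u - 1)*(u + 4)*(u^2 + 5*u + 6) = (u - 1)*(u + 3)*(u + 4)*(u + 2)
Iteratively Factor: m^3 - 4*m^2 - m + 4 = (m - 1)*(m^2 - 3*m - 4) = (m - 4)*(m - 1)*(m + 1)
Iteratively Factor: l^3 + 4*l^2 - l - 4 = (l + 1)*(l^2 + 3*l - 4) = (l - 1)*(l + 1)*(l + 4)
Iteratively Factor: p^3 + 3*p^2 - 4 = (p + 2)*(p^2 + p - 2) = (p + 2)^2*(p - 1)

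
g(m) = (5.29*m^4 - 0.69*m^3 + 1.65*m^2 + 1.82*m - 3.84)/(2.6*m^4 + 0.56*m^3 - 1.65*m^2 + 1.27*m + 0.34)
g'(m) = (-10.4*m^3 - 1.68*m^2 + 3.3*m - 1.27)*(5.29*m^4 - 0.69*m^3 + 1.65*m^2 + 1.82*m - 3.84)/(2.6*m^4 + 0.56*m^3 - 1.65*m^2 + 1.27*m + 0.34)^2 + (21.16*m^3 - 2.07*m^2 + 3.3*m + 1.82)/(2.6*m^4 + 0.56*m^3 - 1.65*m^2 + 1.27*m + 0.34) = (4.7564*m^6 - 26.037*m^5 + 6.1734*m^4 + 43.3394*m^3 + 10.8459*m^2 - 11.55*m + 5.4956)/(6.76*m^8 + 2.912*m^7 - 8.2664*m^6 + 4.756*m^5 + 5.9129*m^4 - 3.8102*m^3 + 0.4909*m^2 + 0.8636*m + 0.1156)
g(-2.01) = 3.14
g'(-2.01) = 1.18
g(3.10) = 1.98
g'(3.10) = -0.02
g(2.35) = 2.00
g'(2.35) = -0.04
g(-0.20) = -209.55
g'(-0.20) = 20426.51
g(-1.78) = 3.49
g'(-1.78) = 1.98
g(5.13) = 1.97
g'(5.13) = 0.00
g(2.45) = 2.00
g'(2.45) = -0.04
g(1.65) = 2.02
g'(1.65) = 0.09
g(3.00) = 1.98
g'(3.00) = -0.02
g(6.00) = 1.97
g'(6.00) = 0.00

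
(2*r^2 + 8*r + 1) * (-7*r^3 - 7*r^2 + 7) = -14*r^5 - 70*r^4 - 63*r^3 + 7*r^2 + 56*r + 7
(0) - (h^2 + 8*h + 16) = -h^2 - 8*h - 16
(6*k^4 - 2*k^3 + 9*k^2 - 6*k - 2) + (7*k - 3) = 6*k^4 - 2*k^3 + 9*k^2 + k - 5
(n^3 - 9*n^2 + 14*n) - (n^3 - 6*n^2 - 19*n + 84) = -3*n^2 + 33*n - 84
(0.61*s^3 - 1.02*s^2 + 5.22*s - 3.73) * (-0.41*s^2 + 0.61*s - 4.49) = -0.2501*s^5 + 0.7903*s^4 - 5.5013*s^3 + 9.2933*s^2 - 25.7131*s + 16.7477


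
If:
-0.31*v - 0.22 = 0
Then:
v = -0.71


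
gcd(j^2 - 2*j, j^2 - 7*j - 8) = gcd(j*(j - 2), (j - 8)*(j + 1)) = 1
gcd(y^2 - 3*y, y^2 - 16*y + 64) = 1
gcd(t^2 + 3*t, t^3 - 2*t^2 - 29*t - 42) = t + 3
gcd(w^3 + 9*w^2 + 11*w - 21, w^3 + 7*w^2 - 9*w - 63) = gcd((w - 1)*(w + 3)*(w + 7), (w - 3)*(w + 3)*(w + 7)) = w^2 + 10*w + 21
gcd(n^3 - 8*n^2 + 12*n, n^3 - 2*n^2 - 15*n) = n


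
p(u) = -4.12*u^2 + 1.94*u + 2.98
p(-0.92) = -2.29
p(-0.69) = -0.32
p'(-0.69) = 7.63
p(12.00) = -567.02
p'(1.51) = -10.50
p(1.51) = -3.48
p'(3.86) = -29.87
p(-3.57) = -56.45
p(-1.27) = -6.13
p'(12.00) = -96.94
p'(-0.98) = 10.02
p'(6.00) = -47.50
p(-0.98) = -2.88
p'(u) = 1.94 - 8.24*u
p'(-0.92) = 9.52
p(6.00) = -133.70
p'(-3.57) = 31.36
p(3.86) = -50.92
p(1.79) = -6.75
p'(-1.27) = 12.40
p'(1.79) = -12.81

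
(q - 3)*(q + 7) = q^2 + 4*q - 21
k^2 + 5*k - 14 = (k - 2)*(k + 7)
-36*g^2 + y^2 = (-6*g + y)*(6*g + y)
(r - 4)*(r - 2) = r^2 - 6*r + 8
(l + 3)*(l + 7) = l^2 + 10*l + 21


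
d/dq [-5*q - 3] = -5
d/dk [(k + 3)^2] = 2*k + 6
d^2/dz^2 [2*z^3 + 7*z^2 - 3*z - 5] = 12*z + 14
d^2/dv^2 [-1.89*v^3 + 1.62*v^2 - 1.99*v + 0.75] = 3.24 - 11.34*v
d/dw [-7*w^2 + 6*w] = 6 - 14*w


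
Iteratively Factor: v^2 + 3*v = (v + 3)*(v)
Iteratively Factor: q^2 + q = (q)*(q + 1)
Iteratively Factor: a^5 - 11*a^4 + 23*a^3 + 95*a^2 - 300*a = (a - 4)*(a^4 - 7*a^3 - 5*a^2 + 75*a) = (a - 4)*(a + 3)*(a^3 - 10*a^2 + 25*a) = a*(a - 4)*(a + 3)*(a^2 - 10*a + 25) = a*(a - 5)*(a - 4)*(a + 3)*(a - 5)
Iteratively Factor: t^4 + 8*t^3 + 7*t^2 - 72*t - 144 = (t + 3)*(t^3 + 5*t^2 - 8*t - 48) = (t - 3)*(t + 3)*(t^2 + 8*t + 16) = (t - 3)*(t + 3)*(t + 4)*(t + 4)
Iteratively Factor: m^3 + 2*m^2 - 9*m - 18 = (m - 3)*(m^2 + 5*m + 6) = (m - 3)*(m + 3)*(m + 2)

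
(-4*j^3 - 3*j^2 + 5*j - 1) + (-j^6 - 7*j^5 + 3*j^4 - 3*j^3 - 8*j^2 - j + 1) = -j^6 - 7*j^5 + 3*j^4 - 7*j^3 - 11*j^2 + 4*j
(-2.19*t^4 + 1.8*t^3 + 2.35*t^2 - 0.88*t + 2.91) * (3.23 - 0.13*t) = 0.2847*t^5 - 7.3077*t^4 + 5.5085*t^3 + 7.7049*t^2 - 3.2207*t + 9.3993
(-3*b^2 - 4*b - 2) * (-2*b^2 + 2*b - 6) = 6*b^4 + 2*b^3 + 14*b^2 + 20*b + 12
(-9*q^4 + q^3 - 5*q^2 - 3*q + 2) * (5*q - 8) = -45*q^5 + 77*q^4 - 33*q^3 + 25*q^2 + 34*q - 16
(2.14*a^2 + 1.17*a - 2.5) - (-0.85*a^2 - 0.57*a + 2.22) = 2.99*a^2 + 1.74*a - 4.72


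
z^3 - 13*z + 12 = (z - 3)*(z - 1)*(z + 4)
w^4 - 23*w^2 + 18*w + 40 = (w - 4)*(w - 2)*(w + 1)*(w + 5)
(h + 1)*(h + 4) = h^2 + 5*h + 4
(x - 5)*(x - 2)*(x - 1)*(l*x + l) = l*x^4 - 7*l*x^3 + 9*l*x^2 + 7*l*x - 10*l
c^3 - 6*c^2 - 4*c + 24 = (c - 6)*(c - 2)*(c + 2)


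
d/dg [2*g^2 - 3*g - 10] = 4*g - 3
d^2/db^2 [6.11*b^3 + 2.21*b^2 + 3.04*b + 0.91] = 36.66*b + 4.42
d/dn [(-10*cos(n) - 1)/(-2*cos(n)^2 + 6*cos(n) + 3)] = 4*(5*cos(n)^2 + cos(n) + 6)*sin(n)/(6*cos(n) - cos(2*n) + 2)^2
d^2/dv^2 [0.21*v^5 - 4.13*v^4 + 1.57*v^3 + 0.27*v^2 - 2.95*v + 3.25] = 4.2*v^3 - 49.56*v^2 + 9.42*v + 0.54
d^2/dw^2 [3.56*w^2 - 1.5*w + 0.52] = 7.12000000000000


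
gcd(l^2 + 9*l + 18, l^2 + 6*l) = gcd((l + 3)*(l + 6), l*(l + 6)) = l + 6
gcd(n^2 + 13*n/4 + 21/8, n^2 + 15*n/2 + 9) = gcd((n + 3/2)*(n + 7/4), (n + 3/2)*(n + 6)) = n + 3/2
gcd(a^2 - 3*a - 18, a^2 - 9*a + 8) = 1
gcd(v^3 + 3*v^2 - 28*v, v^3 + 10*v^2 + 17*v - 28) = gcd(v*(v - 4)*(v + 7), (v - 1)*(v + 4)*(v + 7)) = v + 7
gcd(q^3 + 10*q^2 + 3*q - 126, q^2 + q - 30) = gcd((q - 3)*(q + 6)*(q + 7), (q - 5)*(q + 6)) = q + 6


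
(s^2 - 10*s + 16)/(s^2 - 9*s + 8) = (s - 2)/(s - 1)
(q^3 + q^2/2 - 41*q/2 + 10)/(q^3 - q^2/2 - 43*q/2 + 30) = (2*q - 1)/(2*q - 3)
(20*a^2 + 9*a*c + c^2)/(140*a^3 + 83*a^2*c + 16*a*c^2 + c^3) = 1/(7*a + c)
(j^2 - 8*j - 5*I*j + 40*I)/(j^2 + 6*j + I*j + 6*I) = (j^2 - j*(8 + 5*I) + 40*I)/(j^2 + j*(6 + I) + 6*I)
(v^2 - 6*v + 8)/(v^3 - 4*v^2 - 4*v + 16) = 1/(v + 2)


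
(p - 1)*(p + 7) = p^2 + 6*p - 7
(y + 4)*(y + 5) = y^2 + 9*y + 20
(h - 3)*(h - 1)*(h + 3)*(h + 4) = h^4 + 3*h^3 - 13*h^2 - 27*h + 36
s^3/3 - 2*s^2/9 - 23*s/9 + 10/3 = (s/3 + 1)*(s - 2)*(s - 5/3)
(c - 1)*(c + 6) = c^2 + 5*c - 6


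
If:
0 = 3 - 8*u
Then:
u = 3/8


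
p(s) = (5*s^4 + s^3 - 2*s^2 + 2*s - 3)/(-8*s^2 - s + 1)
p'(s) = (16*s + 1)*(5*s^4 + s^3 - 2*s^2 + 2*s - 3)/(-8*s^2 - s + 1)^2 + (20*s^3 + 3*s^2 - 4*s + 2)/(-8*s^2 - s + 1) = (-80*s^5 - 23*s^4 + 18*s^3 + 21*s^2 - 52*s - 1)/(64*s^4 + 16*s^3 - 15*s^2 - 2*s + 1)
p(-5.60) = -19.10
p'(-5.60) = 6.97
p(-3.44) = -6.94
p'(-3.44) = 4.30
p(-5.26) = -16.80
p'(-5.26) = 6.54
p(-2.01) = -1.99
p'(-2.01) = 2.67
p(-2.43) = -3.20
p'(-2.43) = 3.11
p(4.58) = -13.19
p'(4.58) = -5.77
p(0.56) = 0.89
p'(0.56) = -6.32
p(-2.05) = -2.10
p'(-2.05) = 2.71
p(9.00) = -50.89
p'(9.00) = -11.29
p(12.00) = -90.40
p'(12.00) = -15.05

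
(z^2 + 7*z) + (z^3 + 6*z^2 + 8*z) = z^3 + 7*z^2 + 15*z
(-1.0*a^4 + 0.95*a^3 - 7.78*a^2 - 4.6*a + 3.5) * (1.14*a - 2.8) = -1.14*a^5 + 3.883*a^4 - 11.5292*a^3 + 16.54*a^2 + 16.87*a - 9.8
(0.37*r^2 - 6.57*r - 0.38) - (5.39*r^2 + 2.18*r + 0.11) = -5.02*r^2 - 8.75*r - 0.49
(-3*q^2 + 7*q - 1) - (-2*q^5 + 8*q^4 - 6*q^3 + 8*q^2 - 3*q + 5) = 2*q^5 - 8*q^4 + 6*q^3 - 11*q^2 + 10*q - 6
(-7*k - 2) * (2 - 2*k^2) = 14*k^3 + 4*k^2 - 14*k - 4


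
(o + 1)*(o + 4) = o^2 + 5*o + 4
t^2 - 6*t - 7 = (t - 7)*(t + 1)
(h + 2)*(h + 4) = h^2 + 6*h + 8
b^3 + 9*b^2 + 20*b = b*(b + 4)*(b + 5)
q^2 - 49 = (q - 7)*(q + 7)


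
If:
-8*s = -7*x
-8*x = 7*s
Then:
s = 0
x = 0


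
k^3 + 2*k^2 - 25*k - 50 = (k - 5)*(k + 2)*(k + 5)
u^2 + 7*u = u*(u + 7)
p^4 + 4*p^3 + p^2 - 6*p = p*(p - 1)*(p + 2)*(p + 3)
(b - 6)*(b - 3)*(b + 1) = b^3 - 8*b^2 + 9*b + 18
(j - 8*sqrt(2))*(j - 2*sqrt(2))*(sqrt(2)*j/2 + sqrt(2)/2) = sqrt(2)*j^3/2 - 10*j^2 + sqrt(2)*j^2/2 - 10*j + 16*sqrt(2)*j + 16*sqrt(2)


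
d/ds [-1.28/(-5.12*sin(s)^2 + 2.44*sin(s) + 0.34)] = (3.1232 - 13.1072*sin(s))*cos(s)/(-5.12*sin(s)^2 + 2.44*sin(s) + 0.34)^2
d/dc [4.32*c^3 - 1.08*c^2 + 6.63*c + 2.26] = 12.96*c^2 - 2.16*c + 6.63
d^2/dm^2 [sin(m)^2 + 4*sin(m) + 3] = -4*sin(m) + 2*cos(2*m)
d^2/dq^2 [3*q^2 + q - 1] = 6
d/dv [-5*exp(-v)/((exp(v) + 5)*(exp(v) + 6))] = 5*(3*exp(2*v) + 22*exp(v) + 30)*exp(-v)/(exp(4*v) + 22*exp(3*v) + 181*exp(2*v) + 660*exp(v) + 900)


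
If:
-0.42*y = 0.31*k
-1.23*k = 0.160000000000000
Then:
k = -0.13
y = 0.10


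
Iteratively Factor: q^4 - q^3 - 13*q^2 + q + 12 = (q - 1)*(q^3 - 13*q - 12) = (q - 4)*(q - 1)*(q^2 + 4*q + 3) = (q - 4)*(q - 1)*(q + 3)*(q + 1)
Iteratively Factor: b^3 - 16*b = (b)*(b^2 - 16) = b*(b - 4)*(b + 4)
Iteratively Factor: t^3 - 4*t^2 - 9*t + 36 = (t + 3)*(t^2 - 7*t + 12) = (t - 3)*(t + 3)*(t - 4)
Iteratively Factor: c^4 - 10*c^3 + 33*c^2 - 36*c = (c)*(c^3 - 10*c^2 + 33*c - 36) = c*(c - 4)*(c^2 - 6*c + 9) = c*(c - 4)*(c - 3)*(c - 3)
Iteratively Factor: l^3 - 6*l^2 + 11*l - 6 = (l - 3)*(l^2 - 3*l + 2) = (l - 3)*(l - 2)*(l - 1)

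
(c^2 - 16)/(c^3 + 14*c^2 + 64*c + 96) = (c - 4)/(c^2 + 10*c + 24)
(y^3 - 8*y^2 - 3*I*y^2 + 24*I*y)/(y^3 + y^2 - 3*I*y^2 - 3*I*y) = (y - 8)/(y + 1)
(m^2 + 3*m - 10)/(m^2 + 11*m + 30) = (m - 2)/(m + 6)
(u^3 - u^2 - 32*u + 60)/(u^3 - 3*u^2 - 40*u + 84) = (u - 5)/(u - 7)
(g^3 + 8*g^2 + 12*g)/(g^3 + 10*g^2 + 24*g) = (g + 2)/(g + 4)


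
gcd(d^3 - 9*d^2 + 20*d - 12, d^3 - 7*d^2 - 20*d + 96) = 1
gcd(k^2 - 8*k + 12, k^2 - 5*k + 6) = k - 2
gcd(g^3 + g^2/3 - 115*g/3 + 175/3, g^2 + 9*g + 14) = g + 7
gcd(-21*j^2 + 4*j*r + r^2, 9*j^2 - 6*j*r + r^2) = -3*j + r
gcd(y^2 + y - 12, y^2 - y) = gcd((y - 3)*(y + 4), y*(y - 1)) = 1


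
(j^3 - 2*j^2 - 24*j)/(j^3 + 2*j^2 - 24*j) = (j^2 - 2*j - 24)/(j^2 + 2*j - 24)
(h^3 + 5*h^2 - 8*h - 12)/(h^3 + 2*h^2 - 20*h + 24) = (h + 1)/(h - 2)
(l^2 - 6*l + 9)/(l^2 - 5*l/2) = 2*(l^2 - 6*l + 9)/(l*(2*l - 5))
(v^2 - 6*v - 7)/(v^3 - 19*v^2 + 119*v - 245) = (v + 1)/(v^2 - 12*v + 35)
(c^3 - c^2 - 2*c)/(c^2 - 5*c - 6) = c*(c - 2)/(c - 6)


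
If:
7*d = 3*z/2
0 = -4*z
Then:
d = 0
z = 0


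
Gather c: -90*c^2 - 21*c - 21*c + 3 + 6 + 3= -90*c^2 - 42*c + 12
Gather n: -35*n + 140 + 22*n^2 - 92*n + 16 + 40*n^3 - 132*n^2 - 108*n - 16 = 40*n^3 - 110*n^2 - 235*n + 140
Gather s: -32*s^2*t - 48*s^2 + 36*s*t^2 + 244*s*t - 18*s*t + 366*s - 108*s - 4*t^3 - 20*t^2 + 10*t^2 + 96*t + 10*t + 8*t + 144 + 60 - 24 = s^2*(-32*t - 48) + s*(36*t^2 + 226*t + 258) - 4*t^3 - 10*t^2 + 114*t + 180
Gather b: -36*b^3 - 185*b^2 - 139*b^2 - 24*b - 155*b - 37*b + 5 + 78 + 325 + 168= -36*b^3 - 324*b^2 - 216*b + 576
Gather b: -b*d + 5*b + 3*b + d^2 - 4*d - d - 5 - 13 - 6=b*(8 - d) + d^2 - 5*d - 24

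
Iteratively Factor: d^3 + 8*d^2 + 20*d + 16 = (d + 4)*(d^2 + 4*d + 4) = (d + 2)*(d + 4)*(d + 2)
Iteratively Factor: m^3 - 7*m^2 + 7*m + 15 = (m + 1)*(m^2 - 8*m + 15) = (m - 3)*(m + 1)*(m - 5)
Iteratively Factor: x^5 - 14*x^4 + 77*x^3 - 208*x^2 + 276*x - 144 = (x - 3)*(x^4 - 11*x^3 + 44*x^2 - 76*x + 48) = (x - 3)^2*(x^3 - 8*x^2 + 20*x - 16) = (x - 3)^2*(x - 2)*(x^2 - 6*x + 8) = (x - 3)^2*(x - 2)^2*(x - 4)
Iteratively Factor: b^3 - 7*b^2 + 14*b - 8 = (b - 4)*(b^2 - 3*b + 2) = (b - 4)*(b - 1)*(b - 2)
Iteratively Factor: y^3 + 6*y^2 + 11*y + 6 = (y + 3)*(y^2 + 3*y + 2) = (y + 2)*(y + 3)*(y + 1)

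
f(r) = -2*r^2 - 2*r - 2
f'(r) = -4*r - 2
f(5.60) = -75.92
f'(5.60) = -24.40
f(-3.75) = -22.62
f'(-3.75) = 13.00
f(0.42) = -3.19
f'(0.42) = -3.68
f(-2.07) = -6.43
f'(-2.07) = 6.28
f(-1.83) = -5.04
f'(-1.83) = 5.32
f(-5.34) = -48.35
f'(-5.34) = 19.36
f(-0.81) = -1.69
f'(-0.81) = 1.24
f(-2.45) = -9.10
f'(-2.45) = 7.80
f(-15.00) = -422.00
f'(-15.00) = 58.00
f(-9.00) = -146.00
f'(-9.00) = 34.00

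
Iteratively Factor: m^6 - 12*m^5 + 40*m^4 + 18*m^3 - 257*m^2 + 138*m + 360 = (m - 5)*(m^5 - 7*m^4 + 5*m^3 + 43*m^2 - 42*m - 72) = (m - 5)*(m - 4)*(m^4 - 3*m^3 - 7*m^2 + 15*m + 18) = (m - 5)*(m - 4)*(m + 2)*(m^3 - 5*m^2 + 3*m + 9) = (m - 5)*(m - 4)*(m - 3)*(m + 2)*(m^2 - 2*m - 3) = (m - 5)*(m - 4)*(m - 3)^2*(m + 2)*(m + 1)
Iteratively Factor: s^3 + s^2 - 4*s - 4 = (s + 2)*(s^2 - s - 2) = (s - 2)*(s + 2)*(s + 1)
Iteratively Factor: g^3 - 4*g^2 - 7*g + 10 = (g - 5)*(g^2 + g - 2) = (g - 5)*(g + 2)*(g - 1)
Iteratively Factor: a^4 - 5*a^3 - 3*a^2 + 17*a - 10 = (a - 1)*(a^3 - 4*a^2 - 7*a + 10) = (a - 5)*(a - 1)*(a^2 + a - 2) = (a - 5)*(a - 1)^2*(a + 2)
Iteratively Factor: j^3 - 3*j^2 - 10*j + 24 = (j - 4)*(j^2 + j - 6) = (j - 4)*(j + 3)*(j - 2)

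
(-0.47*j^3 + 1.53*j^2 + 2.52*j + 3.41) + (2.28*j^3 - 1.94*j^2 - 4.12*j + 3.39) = 1.81*j^3 - 0.41*j^2 - 1.6*j + 6.8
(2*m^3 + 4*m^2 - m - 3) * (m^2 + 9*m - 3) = 2*m^5 + 22*m^4 + 29*m^3 - 24*m^2 - 24*m + 9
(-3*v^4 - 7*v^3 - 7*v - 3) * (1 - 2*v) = 6*v^5 + 11*v^4 - 7*v^3 + 14*v^2 - v - 3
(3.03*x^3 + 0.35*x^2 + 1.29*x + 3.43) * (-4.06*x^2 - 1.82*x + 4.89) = -12.3018*x^5 - 6.9356*x^4 + 8.9423*x^3 - 14.5621*x^2 + 0.0654999999999992*x + 16.7727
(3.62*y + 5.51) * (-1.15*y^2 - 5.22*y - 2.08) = -4.163*y^3 - 25.2329*y^2 - 36.2918*y - 11.4608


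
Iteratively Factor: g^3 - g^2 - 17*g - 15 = (g - 5)*(g^2 + 4*g + 3) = (g - 5)*(g + 3)*(g + 1)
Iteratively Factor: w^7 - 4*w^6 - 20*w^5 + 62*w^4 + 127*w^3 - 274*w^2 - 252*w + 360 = (w - 5)*(w^6 + w^5 - 15*w^4 - 13*w^3 + 62*w^2 + 36*w - 72) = (w - 5)*(w + 2)*(w^5 - w^4 - 13*w^3 + 13*w^2 + 36*w - 36) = (w - 5)*(w - 1)*(w + 2)*(w^4 - 13*w^2 + 36) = (w - 5)*(w - 2)*(w - 1)*(w + 2)*(w^3 + 2*w^2 - 9*w - 18) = (w - 5)*(w - 3)*(w - 2)*(w - 1)*(w + 2)*(w^2 + 5*w + 6) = (w - 5)*(w - 3)*(w - 2)*(w - 1)*(w + 2)^2*(w + 3)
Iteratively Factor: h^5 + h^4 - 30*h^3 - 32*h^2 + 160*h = (h - 2)*(h^4 + 3*h^3 - 24*h^2 - 80*h) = (h - 2)*(h + 4)*(h^3 - h^2 - 20*h) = (h - 5)*(h - 2)*(h + 4)*(h^2 + 4*h) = h*(h - 5)*(h - 2)*(h + 4)*(h + 4)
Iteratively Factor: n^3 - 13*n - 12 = (n - 4)*(n^2 + 4*n + 3) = (n - 4)*(n + 3)*(n + 1)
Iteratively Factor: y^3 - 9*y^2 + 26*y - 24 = (y - 2)*(y^2 - 7*y + 12) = (y - 4)*(y - 2)*(y - 3)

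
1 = 1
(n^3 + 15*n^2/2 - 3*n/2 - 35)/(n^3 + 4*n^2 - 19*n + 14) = (n + 5/2)/(n - 1)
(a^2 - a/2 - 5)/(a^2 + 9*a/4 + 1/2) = 2*(2*a - 5)/(4*a + 1)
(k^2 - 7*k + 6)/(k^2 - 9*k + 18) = (k - 1)/(k - 3)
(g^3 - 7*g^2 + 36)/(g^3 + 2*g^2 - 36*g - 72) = (g - 3)/(g + 6)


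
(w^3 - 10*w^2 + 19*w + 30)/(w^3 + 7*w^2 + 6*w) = (w^2 - 11*w + 30)/(w*(w + 6))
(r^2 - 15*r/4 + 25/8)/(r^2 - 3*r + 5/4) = (4*r - 5)/(2*(2*r - 1))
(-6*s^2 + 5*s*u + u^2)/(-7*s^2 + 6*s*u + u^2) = (6*s + u)/(7*s + u)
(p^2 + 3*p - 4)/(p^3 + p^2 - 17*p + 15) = (p + 4)/(p^2 + 2*p - 15)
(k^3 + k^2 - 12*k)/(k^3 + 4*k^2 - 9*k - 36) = k/(k + 3)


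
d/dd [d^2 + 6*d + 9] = 2*d + 6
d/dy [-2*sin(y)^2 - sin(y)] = -(4*sin(y) + 1)*cos(y)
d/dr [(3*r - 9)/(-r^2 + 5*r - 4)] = 3*(r^2 - 6*r + 11)/(r^4 - 10*r^3 + 33*r^2 - 40*r + 16)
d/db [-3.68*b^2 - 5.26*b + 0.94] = -7.36*b - 5.26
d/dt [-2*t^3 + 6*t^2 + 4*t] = -6*t^2 + 12*t + 4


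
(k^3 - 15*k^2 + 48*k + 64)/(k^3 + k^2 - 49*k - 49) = (k^2 - 16*k + 64)/(k^2 - 49)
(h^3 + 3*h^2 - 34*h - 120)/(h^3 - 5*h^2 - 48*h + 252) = (h^2 + 9*h + 20)/(h^2 + h - 42)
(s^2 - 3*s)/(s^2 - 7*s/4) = 4*(s - 3)/(4*s - 7)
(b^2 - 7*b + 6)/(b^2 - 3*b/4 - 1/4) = 4*(b - 6)/(4*b + 1)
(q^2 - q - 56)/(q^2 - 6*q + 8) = (q^2 - q - 56)/(q^2 - 6*q + 8)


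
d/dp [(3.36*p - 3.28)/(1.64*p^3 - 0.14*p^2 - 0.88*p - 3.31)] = (-11.0208*p^3 + 16.608*p^2 - 0.9184*p - 14.008)/(2.6896*p^6 - 0.4592*p^5 - 2.8668*p^4 - 10.6104*p^3 + 1.7012*p^2 + 5.8256*p + 10.9561)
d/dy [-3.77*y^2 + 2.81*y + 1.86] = 2.81 - 7.54*y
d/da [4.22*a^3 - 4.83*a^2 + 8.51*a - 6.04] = 12.66*a^2 - 9.66*a + 8.51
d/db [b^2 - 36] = 2*b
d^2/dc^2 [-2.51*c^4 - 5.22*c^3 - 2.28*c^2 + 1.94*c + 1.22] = -30.12*c^2 - 31.32*c - 4.56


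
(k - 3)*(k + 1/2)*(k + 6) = k^3 + 7*k^2/2 - 33*k/2 - 9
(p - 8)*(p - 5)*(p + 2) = p^3 - 11*p^2 + 14*p + 80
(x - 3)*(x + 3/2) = x^2 - 3*x/2 - 9/2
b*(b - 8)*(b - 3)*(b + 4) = b^4 - 7*b^3 - 20*b^2 + 96*b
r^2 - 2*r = r*(r - 2)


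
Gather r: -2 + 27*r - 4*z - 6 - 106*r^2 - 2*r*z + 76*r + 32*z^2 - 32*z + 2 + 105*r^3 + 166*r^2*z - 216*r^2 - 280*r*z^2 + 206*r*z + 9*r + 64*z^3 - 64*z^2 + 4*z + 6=105*r^3 + r^2*(166*z - 322) + r*(-280*z^2 + 204*z + 112) + 64*z^3 - 32*z^2 - 32*z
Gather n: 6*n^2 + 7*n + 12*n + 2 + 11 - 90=6*n^2 + 19*n - 77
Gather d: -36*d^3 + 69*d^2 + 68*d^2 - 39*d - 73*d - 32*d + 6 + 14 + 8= -36*d^3 + 137*d^2 - 144*d + 28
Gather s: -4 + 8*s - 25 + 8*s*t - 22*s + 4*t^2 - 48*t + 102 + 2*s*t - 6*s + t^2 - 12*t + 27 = s*(10*t - 20) + 5*t^2 - 60*t + 100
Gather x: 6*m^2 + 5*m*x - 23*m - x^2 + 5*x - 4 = 6*m^2 - 23*m - x^2 + x*(5*m + 5) - 4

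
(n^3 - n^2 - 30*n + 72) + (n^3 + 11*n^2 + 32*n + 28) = 2*n^3 + 10*n^2 + 2*n + 100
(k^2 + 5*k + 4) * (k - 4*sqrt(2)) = k^3 - 4*sqrt(2)*k^2 + 5*k^2 - 20*sqrt(2)*k + 4*k - 16*sqrt(2)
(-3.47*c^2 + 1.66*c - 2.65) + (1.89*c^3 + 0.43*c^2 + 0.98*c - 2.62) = 1.89*c^3 - 3.04*c^2 + 2.64*c - 5.27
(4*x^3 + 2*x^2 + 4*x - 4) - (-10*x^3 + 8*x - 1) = 14*x^3 + 2*x^2 - 4*x - 3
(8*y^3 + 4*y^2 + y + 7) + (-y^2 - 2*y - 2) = 8*y^3 + 3*y^2 - y + 5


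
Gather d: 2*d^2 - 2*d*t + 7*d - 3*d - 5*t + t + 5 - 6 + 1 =2*d^2 + d*(4 - 2*t) - 4*t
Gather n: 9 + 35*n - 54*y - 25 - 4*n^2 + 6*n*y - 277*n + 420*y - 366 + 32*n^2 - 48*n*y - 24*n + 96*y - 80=28*n^2 + n*(-42*y - 266) + 462*y - 462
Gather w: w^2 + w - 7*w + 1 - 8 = w^2 - 6*w - 7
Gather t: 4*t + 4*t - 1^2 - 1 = 8*t - 2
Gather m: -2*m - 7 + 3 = -2*m - 4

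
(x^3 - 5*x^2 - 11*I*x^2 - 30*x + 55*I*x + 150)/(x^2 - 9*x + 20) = (x^2 - 11*I*x - 30)/(x - 4)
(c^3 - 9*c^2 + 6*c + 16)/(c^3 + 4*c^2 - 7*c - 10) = (c - 8)/(c + 5)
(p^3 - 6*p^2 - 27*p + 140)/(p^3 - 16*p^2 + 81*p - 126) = (p^2 + p - 20)/(p^2 - 9*p + 18)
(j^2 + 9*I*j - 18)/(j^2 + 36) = (j + 3*I)/(j - 6*I)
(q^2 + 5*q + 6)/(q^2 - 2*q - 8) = (q + 3)/(q - 4)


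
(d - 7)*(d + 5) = d^2 - 2*d - 35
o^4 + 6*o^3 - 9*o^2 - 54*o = o*(o - 3)*(o + 3)*(o + 6)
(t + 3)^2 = t^2 + 6*t + 9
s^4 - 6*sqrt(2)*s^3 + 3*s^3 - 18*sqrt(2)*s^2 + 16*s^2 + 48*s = s*(s + 3)*(s - 4*sqrt(2))*(s - 2*sqrt(2))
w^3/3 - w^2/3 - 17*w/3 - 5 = (w/3 + 1)*(w - 5)*(w + 1)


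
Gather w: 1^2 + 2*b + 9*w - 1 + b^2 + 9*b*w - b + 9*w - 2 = b^2 + b + w*(9*b + 18) - 2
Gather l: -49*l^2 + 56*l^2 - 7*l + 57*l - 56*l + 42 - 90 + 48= 7*l^2 - 6*l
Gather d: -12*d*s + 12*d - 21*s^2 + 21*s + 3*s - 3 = d*(12 - 12*s) - 21*s^2 + 24*s - 3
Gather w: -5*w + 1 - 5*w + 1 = 2 - 10*w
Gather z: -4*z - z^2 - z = -z^2 - 5*z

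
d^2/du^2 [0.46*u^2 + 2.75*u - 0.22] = 0.920000000000000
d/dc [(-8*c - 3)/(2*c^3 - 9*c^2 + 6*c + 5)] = 2*(16*c^3 - 27*c^2 - 27*c - 11)/(4*c^6 - 36*c^5 + 105*c^4 - 88*c^3 - 54*c^2 + 60*c + 25)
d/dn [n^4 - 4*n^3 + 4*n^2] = 4*n*(n^2 - 3*n + 2)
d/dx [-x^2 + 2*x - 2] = 2 - 2*x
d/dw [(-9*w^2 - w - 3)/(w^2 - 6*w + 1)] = (55*w^2 - 12*w - 19)/(w^4 - 12*w^3 + 38*w^2 - 12*w + 1)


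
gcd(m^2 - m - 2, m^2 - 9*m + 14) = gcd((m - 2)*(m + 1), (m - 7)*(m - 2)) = m - 2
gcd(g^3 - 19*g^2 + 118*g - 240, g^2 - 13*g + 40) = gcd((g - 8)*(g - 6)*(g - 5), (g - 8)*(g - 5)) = g^2 - 13*g + 40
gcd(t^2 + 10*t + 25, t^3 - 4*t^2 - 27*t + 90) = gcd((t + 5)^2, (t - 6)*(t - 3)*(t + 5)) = t + 5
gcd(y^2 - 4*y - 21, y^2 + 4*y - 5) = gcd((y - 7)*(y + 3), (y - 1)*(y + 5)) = 1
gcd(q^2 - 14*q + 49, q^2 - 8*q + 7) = q - 7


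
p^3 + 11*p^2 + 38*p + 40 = (p + 2)*(p + 4)*(p + 5)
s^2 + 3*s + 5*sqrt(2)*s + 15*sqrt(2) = (s + 3)*(s + 5*sqrt(2))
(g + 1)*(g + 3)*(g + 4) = g^3 + 8*g^2 + 19*g + 12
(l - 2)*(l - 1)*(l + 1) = l^3 - 2*l^2 - l + 2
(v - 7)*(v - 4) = v^2 - 11*v + 28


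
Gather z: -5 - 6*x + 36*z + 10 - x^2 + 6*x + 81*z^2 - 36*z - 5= -x^2 + 81*z^2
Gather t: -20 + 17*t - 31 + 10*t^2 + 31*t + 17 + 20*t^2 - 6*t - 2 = 30*t^2 + 42*t - 36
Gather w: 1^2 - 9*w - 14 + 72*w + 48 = 63*w + 35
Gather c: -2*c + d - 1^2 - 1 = -2*c + d - 2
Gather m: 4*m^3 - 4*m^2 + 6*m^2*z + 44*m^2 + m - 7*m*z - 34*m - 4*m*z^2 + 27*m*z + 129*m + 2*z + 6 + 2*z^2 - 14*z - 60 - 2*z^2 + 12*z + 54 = 4*m^3 + m^2*(6*z + 40) + m*(-4*z^2 + 20*z + 96)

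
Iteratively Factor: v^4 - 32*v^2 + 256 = (v - 4)*(v^3 + 4*v^2 - 16*v - 64) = (v - 4)*(v + 4)*(v^2 - 16) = (v - 4)^2*(v + 4)*(v + 4)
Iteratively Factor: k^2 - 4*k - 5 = (k - 5)*(k + 1)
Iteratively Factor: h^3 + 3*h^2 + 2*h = (h)*(h^2 + 3*h + 2) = h*(h + 2)*(h + 1)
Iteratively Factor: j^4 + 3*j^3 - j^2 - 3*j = (j)*(j^3 + 3*j^2 - j - 3) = j*(j + 1)*(j^2 + 2*j - 3) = j*(j + 1)*(j + 3)*(j - 1)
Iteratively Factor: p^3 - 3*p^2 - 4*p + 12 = (p - 2)*(p^2 - p - 6) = (p - 3)*(p - 2)*(p + 2)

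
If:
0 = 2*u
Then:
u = 0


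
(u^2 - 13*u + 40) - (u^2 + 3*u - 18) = 58 - 16*u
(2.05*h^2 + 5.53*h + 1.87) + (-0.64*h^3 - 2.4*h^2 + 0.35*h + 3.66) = -0.64*h^3 - 0.35*h^2 + 5.88*h + 5.53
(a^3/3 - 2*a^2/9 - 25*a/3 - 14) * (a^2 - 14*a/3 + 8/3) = a^5/3 - 16*a^4/9 - 173*a^3/27 + 656*a^2/27 + 388*a/9 - 112/3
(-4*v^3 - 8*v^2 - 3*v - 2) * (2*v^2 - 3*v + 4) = -8*v^5 - 4*v^4 + 2*v^3 - 27*v^2 - 6*v - 8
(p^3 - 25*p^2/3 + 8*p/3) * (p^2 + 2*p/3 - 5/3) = p^5 - 23*p^4/3 - 41*p^3/9 + 47*p^2/3 - 40*p/9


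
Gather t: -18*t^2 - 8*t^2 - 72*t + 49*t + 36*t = -26*t^2 + 13*t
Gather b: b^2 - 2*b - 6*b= b^2 - 8*b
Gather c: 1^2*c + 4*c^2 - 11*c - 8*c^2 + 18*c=-4*c^2 + 8*c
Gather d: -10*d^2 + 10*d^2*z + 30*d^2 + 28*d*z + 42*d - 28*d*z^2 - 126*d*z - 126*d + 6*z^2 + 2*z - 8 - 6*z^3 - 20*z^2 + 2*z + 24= d^2*(10*z + 20) + d*(-28*z^2 - 98*z - 84) - 6*z^3 - 14*z^2 + 4*z + 16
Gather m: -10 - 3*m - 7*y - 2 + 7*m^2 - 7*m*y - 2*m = 7*m^2 + m*(-7*y - 5) - 7*y - 12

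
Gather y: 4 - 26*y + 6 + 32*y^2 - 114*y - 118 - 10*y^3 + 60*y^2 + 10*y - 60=-10*y^3 + 92*y^2 - 130*y - 168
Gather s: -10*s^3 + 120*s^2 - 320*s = -10*s^3 + 120*s^2 - 320*s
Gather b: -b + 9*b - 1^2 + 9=8*b + 8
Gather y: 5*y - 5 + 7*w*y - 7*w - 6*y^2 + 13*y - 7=-7*w - 6*y^2 + y*(7*w + 18) - 12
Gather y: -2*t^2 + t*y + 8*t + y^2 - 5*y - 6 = -2*t^2 + 8*t + y^2 + y*(t - 5) - 6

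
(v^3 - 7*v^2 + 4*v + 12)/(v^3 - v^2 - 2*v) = (v - 6)/v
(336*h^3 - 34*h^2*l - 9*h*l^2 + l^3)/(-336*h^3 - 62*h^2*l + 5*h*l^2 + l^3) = (-7*h + l)/(7*h + l)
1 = 1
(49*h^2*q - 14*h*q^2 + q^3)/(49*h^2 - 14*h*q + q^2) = q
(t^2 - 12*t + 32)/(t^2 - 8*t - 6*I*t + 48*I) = (t - 4)/(t - 6*I)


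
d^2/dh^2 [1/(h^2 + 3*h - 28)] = 2*(-h^2 - 3*h + (2*h + 3)^2 + 28)/(h^2 + 3*h - 28)^3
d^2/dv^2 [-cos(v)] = cos(v)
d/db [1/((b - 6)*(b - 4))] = 2*(5 - b)/(b^4 - 20*b^3 + 148*b^2 - 480*b + 576)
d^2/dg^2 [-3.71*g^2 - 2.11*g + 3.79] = -7.42000000000000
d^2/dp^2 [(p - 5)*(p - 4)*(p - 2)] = 6*p - 22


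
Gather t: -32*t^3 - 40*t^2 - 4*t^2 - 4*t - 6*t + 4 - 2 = -32*t^3 - 44*t^2 - 10*t + 2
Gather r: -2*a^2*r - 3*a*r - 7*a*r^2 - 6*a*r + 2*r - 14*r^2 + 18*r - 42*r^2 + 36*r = r^2*(-7*a - 56) + r*(-2*a^2 - 9*a + 56)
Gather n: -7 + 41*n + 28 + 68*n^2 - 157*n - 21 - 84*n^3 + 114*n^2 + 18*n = -84*n^3 + 182*n^2 - 98*n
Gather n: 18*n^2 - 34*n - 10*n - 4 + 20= 18*n^2 - 44*n + 16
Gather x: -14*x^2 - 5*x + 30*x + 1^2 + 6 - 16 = -14*x^2 + 25*x - 9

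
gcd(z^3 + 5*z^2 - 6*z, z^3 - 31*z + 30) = z^2 + 5*z - 6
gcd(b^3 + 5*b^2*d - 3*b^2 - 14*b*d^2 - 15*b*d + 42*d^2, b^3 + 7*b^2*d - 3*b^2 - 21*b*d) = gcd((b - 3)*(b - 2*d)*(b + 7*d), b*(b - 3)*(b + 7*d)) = b^2 + 7*b*d - 3*b - 21*d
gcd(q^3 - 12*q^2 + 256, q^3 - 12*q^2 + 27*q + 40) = q - 8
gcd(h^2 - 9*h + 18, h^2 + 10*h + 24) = 1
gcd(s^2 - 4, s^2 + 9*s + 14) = s + 2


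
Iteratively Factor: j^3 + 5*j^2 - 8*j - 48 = (j + 4)*(j^2 + j - 12) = (j + 4)^2*(j - 3)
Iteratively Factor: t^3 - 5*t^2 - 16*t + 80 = (t + 4)*(t^2 - 9*t + 20) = (t - 4)*(t + 4)*(t - 5)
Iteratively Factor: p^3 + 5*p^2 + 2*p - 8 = (p - 1)*(p^2 + 6*p + 8) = (p - 1)*(p + 2)*(p + 4)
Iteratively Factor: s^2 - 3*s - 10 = (s + 2)*(s - 5)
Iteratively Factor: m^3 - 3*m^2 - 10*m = (m)*(m^2 - 3*m - 10) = m*(m - 5)*(m + 2)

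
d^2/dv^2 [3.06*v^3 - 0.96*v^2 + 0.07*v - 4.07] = 18.36*v - 1.92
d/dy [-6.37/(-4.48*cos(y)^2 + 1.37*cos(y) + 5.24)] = (57.0752*cos(y) - 8.7269)*sin(y)/(-4.48*cos(y)^2 + 1.37*cos(y) + 5.24)^2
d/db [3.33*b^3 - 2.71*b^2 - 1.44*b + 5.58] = 9.99*b^2 - 5.42*b - 1.44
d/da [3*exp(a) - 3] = 3*exp(a)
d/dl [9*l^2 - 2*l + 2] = 18*l - 2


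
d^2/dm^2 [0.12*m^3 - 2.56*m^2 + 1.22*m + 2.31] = 0.72*m - 5.12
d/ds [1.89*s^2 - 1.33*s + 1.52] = 3.78*s - 1.33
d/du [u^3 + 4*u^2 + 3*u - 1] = 3*u^2 + 8*u + 3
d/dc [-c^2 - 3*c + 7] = -2*c - 3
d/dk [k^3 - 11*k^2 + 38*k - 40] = 3*k^2 - 22*k + 38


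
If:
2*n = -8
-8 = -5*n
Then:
No Solution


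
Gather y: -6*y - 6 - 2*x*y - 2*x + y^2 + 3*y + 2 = -2*x + y^2 + y*(-2*x - 3) - 4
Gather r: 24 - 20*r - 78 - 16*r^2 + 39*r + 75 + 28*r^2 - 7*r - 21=12*r^2 + 12*r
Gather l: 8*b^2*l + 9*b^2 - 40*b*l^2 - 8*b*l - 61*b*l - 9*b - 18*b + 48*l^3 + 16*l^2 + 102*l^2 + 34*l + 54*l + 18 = 9*b^2 - 27*b + 48*l^3 + l^2*(118 - 40*b) + l*(8*b^2 - 69*b + 88) + 18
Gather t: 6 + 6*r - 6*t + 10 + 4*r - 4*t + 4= 10*r - 10*t + 20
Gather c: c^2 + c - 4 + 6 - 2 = c^2 + c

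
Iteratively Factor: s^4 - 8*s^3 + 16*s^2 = (s)*(s^3 - 8*s^2 + 16*s) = s*(s - 4)*(s^2 - 4*s) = s*(s - 4)^2*(s)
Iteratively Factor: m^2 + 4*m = (m + 4)*(m)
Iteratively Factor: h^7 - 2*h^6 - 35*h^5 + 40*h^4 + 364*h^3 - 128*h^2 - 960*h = (h + 3)*(h^6 - 5*h^5 - 20*h^4 + 100*h^3 + 64*h^2 - 320*h) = (h + 2)*(h + 3)*(h^5 - 7*h^4 - 6*h^3 + 112*h^2 - 160*h) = (h + 2)*(h + 3)*(h + 4)*(h^4 - 11*h^3 + 38*h^2 - 40*h) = (h - 4)*(h + 2)*(h + 3)*(h + 4)*(h^3 - 7*h^2 + 10*h) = (h - 5)*(h - 4)*(h + 2)*(h + 3)*(h + 4)*(h^2 - 2*h) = h*(h - 5)*(h - 4)*(h + 2)*(h + 3)*(h + 4)*(h - 2)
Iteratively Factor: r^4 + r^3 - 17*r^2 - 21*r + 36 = (r + 3)*(r^3 - 2*r^2 - 11*r + 12) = (r + 3)^2*(r^2 - 5*r + 4) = (r - 4)*(r + 3)^2*(r - 1)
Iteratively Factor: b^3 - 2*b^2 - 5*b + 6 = (b - 3)*(b^2 + b - 2) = (b - 3)*(b - 1)*(b + 2)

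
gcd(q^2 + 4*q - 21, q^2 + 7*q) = q + 7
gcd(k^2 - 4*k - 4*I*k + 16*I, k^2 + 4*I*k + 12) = 1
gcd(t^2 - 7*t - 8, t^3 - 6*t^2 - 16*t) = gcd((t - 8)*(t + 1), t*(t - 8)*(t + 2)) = t - 8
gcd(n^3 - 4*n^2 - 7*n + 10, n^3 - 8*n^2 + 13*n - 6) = n - 1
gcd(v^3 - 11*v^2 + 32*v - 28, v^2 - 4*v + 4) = v^2 - 4*v + 4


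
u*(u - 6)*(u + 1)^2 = u^4 - 4*u^3 - 11*u^2 - 6*u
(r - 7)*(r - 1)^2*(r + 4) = r^4 - 5*r^3 - 21*r^2 + 53*r - 28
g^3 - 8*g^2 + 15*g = g*(g - 5)*(g - 3)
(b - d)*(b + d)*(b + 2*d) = b^3 + 2*b^2*d - b*d^2 - 2*d^3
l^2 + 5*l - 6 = (l - 1)*(l + 6)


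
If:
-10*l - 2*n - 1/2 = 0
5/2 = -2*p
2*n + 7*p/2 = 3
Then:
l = -63/80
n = 59/16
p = -5/4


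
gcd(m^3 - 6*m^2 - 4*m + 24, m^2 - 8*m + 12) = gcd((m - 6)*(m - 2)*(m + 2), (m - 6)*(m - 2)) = m^2 - 8*m + 12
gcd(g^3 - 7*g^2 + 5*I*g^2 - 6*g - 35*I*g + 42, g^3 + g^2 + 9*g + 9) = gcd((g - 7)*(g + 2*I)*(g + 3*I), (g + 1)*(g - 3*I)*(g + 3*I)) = g + 3*I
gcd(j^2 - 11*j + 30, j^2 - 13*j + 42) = j - 6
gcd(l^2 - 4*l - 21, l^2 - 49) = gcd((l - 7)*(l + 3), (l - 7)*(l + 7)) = l - 7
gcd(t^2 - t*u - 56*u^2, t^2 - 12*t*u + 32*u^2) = t - 8*u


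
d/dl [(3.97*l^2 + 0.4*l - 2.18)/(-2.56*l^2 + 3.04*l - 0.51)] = (13.0928*l^2 - 15.211*l + 6.4232)/(6.5536*l^4 - 15.5648*l^3 + 11.8528*l^2 - 3.1008*l + 0.2601)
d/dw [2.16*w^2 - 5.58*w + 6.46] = 4.32*w - 5.58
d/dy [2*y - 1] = 2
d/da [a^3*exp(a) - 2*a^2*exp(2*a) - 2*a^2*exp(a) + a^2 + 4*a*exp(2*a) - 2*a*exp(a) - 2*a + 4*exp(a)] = a^3*exp(a) - 4*a^2*exp(2*a) + a^2*exp(a) + 4*a*exp(2*a) - 6*a*exp(a) + 2*a + 4*exp(2*a) + 2*exp(a) - 2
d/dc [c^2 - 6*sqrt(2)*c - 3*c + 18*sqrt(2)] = 2*c - 6*sqrt(2) - 3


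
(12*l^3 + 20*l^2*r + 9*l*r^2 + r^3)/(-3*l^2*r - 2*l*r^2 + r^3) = (12*l^2 + 8*l*r + r^2)/(r*(-3*l + r))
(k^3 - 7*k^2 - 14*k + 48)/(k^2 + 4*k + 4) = (k^3 - 7*k^2 - 14*k + 48)/(k^2 + 4*k + 4)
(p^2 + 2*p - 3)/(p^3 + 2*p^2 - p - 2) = (p + 3)/(p^2 + 3*p + 2)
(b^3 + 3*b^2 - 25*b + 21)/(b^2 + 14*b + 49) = (b^2 - 4*b + 3)/(b + 7)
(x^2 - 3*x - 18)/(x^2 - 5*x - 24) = (x - 6)/(x - 8)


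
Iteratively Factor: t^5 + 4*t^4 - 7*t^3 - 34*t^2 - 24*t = (t - 3)*(t^4 + 7*t^3 + 14*t^2 + 8*t) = (t - 3)*(t + 2)*(t^3 + 5*t^2 + 4*t) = (t - 3)*(t + 2)*(t + 4)*(t^2 + t) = t*(t - 3)*(t + 2)*(t + 4)*(t + 1)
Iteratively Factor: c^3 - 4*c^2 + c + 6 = (c + 1)*(c^2 - 5*c + 6) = (c - 3)*(c + 1)*(c - 2)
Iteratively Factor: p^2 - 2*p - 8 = (p + 2)*(p - 4)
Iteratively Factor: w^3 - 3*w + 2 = (w + 2)*(w^2 - 2*w + 1) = (w - 1)*(w + 2)*(w - 1)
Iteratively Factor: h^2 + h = (h + 1)*(h)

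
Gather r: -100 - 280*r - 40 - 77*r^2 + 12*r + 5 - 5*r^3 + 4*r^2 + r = -5*r^3 - 73*r^2 - 267*r - 135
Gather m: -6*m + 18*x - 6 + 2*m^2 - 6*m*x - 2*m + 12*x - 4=2*m^2 + m*(-6*x - 8) + 30*x - 10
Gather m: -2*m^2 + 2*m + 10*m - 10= -2*m^2 + 12*m - 10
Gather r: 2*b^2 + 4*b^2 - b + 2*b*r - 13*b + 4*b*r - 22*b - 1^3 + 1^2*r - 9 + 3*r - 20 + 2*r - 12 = 6*b^2 - 36*b + r*(6*b + 6) - 42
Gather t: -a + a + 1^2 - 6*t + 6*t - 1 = 0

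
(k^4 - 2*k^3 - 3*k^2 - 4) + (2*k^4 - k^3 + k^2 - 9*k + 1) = 3*k^4 - 3*k^3 - 2*k^2 - 9*k - 3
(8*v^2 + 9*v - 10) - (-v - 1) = 8*v^2 + 10*v - 9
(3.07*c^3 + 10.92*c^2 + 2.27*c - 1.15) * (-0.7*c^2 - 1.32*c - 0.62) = -2.149*c^5 - 11.6964*c^4 - 17.9068*c^3 - 8.9618*c^2 + 0.1106*c + 0.713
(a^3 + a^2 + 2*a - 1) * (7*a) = 7*a^4 + 7*a^3 + 14*a^2 - 7*a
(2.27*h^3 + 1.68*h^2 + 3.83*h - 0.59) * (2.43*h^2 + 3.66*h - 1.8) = 5.5161*h^5 + 12.3906*h^4 + 11.3697*h^3 + 9.5601*h^2 - 9.0534*h + 1.062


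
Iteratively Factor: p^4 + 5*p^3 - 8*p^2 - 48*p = (p + 4)*(p^3 + p^2 - 12*p) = (p - 3)*(p + 4)*(p^2 + 4*p) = (p - 3)*(p + 4)^2*(p)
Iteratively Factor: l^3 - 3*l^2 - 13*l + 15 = (l + 3)*(l^2 - 6*l + 5) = (l - 1)*(l + 3)*(l - 5)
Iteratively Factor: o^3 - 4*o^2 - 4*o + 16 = (o - 2)*(o^2 - 2*o - 8) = (o - 2)*(o + 2)*(o - 4)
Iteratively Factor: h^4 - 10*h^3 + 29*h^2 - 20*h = (h - 5)*(h^3 - 5*h^2 + 4*h) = h*(h - 5)*(h^2 - 5*h + 4) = h*(h - 5)*(h - 4)*(h - 1)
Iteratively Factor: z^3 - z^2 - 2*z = (z)*(z^2 - z - 2) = z*(z - 2)*(z + 1)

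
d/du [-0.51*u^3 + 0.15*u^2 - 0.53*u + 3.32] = -1.53*u^2 + 0.3*u - 0.53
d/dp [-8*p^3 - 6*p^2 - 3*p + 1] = -24*p^2 - 12*p - 3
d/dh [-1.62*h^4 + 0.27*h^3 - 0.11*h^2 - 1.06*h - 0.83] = -6.48*h^3 + 0.81*h^2 - 0.22*h - 1.06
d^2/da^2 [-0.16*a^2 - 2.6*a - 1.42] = -0.320000000000000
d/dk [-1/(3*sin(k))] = cos(k)/(3*sin(k)^2)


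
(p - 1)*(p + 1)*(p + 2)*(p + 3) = p^4 + 5*p^3 + 5*p^2 - 5*p - 6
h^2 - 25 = (h - 5)*(h + 5)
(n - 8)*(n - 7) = n^2 - 15*n + 56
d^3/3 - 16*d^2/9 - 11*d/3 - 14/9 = (d/3 + 1/3)*(d - 7)*(d + 2/3)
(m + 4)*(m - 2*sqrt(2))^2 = m^3 - 4*sqrt(2)*m^2 + 4*m^2 - 16*sqrt(2)*m + 8*m + 32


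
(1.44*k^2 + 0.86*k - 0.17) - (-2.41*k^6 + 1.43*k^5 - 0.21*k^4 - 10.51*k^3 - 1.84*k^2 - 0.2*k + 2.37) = 2.41*k^6 - 1.43*k^5 + 0.21*k^4 + 10.51*k^3 + 3.28*k^2 + 1.06*k - 2.54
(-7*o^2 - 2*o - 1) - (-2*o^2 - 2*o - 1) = -5*o^2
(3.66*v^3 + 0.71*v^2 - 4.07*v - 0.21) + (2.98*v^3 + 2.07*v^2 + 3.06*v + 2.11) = 6.64*v^3 + 2.78*v^2 - 1.01*v + 1.9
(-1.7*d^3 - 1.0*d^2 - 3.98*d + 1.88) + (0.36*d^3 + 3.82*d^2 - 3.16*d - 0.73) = -1.34*d^3 + 2.82*d^2 - 7.14*d + 1.15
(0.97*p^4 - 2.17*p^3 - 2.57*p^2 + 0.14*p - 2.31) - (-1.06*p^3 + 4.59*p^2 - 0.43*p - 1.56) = 0.97*p^4 - 1.11*p^3 - 7.16*p^2 + 0.57*p - 0.75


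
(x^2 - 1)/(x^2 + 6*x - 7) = (x + 1)/(x + 7)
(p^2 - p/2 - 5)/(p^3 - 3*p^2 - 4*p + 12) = (p - 5/2)/(p^2 - 5*p + 6)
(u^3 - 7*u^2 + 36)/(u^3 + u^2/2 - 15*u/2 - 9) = 2*(u - 6)/(2*u + 3)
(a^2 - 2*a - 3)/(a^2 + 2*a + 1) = (a - 3)/(a + 1)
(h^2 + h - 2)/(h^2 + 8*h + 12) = (h - 1)/(h + 6)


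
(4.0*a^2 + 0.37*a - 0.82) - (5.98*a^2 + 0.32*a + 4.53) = -1.98*a^2 + 0.05*a - 5.35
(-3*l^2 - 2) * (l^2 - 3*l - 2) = -3*l^4 + 9*l^3 + 4*l^2 + 6*l + 4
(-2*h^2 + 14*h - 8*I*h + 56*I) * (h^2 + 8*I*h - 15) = -2*h^4 + 14*h^3 - 24*I*h^3 + 94*h^2 + 168*I*h^2 - 658*h + 120*I*h - 840*I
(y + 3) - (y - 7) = 10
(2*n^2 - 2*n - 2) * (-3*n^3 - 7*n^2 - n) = -6*n^5 - 8*n^4 + 18*n^3 + 16*n^2 + 2*n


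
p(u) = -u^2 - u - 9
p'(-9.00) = 17.00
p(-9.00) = -81.00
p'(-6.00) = 11.00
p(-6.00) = -39.00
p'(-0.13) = -0.74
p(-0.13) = -8.89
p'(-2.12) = 3.24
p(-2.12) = -11.37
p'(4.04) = -9.08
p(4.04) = -29.36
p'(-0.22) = -0.56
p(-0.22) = -8.83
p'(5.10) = -11.20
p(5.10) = -40.11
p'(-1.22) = 1.44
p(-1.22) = -9.27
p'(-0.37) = -0.26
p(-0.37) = -8.77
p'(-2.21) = 3.42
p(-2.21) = -11.67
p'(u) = -2*u - 1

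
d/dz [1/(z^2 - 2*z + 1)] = 2*(1 - z)/(z^2 - 2*z + 1)^2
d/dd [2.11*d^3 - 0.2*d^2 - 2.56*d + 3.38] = 6.33*d^2 - 0.4*d - 2.56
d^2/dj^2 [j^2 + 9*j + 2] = 2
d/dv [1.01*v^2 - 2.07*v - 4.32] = 2.02*v - 2.07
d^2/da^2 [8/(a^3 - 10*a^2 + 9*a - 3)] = 16*((10 - 3*a)*(a^3 - 10*a^2 + 9*a - 3) + (3*a^2 - 20*a + 9)^2)/(a^3 - 10*a^2 + 9*a - 3)^3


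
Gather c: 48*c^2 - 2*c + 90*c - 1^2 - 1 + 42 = 48*c^2 + 88*c + 40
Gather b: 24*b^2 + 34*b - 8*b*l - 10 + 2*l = 24*b^2 + b*(34 - 8*l) + 2*l - 10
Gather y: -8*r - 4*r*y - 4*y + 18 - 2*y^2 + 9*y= -8*r - 2*y^2 + y*(5 - 4*r) + 18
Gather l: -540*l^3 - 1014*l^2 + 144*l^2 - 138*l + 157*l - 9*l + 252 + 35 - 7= -540*l^3 - 870*l^2 + 10*l + 280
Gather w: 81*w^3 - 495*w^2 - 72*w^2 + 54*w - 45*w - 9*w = 81*w^3 - 567*w^2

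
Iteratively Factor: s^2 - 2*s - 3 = (s - 3)*(s + 1)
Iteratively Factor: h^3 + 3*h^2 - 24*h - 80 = (h - 5)*(h^2 + 8*h + 16) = (h - 5)*(h + 4)*(h + 4)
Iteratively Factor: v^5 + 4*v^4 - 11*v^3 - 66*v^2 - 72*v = (v - 4)*(v^4 + 8*v^3 + 21*v^2 + 18*v) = (v - 4)*(v + 3)*(v^3 + 5*v^2 + 6*v) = v*(v - 4)*(v + 3)*(v^2 + 5*v + 6) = v*(v - 4)*(v + 3)^2*(v + 2)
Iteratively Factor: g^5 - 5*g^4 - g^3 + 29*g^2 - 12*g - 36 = (g - 3)*(g^4 - 2*g^3 - 7*g^2 + 8*g + 12) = (g - 3)*(g - 2)*(g^3 - 7*g - 6) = (g - 3)*(g - 2)*(g + 2)*(g^2 - 2*g - 3) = (g - 3)*(g - 2)*(g + 1)*(g + 2)*(g - 3)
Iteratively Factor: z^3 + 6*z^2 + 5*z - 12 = (z + 3)*(z^2 + 3*z - 4) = (z - 1)*(z + 3)*(z + 4)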